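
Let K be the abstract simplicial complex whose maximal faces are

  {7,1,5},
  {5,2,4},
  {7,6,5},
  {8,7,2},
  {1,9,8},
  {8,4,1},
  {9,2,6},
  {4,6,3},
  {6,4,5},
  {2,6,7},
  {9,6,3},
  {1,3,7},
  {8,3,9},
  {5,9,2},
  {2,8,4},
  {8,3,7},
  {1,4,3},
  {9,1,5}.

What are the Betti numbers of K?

b_0 = 1, b_1 = 1, b_2 = 0.

Order the vertices as 1 < 2 < 3 < 4 < 5 < 6 < 7 < 8 < 9. Listing each simplex with vertices in this order, K has dimension 2 with simplices:

  0-simplices (9): [1], [2], [3], [4], [5], [6], [7], [8], [9]
  1-simplices (27): (27 of them)
  2-simplices (18): [1,3,4], [1,3,7], [1,4,8], [1,5,7], [1,5,9], [1,8,9], [2,4,5], [2,4,8], [2,5,9], [2,6,7], [2,6,9], [2,7,8], [3,4,6], [3,6,9], [3,7,8], [3,8,9], [4,5,6], [5,6,7]

so the chain groups are C_0 ≅ Z^9, C_1 ≅ Z^27, C_2 ≅ Z^18.

∂_1: C_1 → C_0 maps an edge to its endpoints' difference, ∂[p,q] = q − p.
The 9×27 boundary matrix has rank 8 and Smith normal form diag(1,1,1,1,1,1,1,1).

∂_2: C_2 → C_1 acts by ∂[p,q,r] = [q,r] − [p,r] + [p,q]. For instance
  ∂[5,6,7] = [6,7] − [5,7] + [5,6],
  ∂[3,8,9] = [8,9] − [3,9] + [3,8].
As a 27×18 matrix over Z this has rank 18, with invariant factors (1,1,1,1,1,1,1,1,1,1,1,1,1,1,1,1,1,2).

Reading off H_k = ker ∂_k / im ∂_{k+1}:

  H_0: rank C_0 − rank ∂_1 = 9 − 8 = 1, and the invariant factors of ∂_1 are all 1, so H_0 ≅ Z.
  H_1: rank ker ∂_1 − rank ∂_2 = (27 − 8) − 18 = 1, and ∂_2 has invariant factor 2 > 1, so H_1 ≅ Z × Z/2.
  H_2: rank ker ∂_2 − rank ∂_3 = (18 − 18) − 0 = 0, and there is no ∂_3, so H_2 ≅ 0.

Hence the Betti numbers are b_0 = 1, b_1 = 1, b_2 = 0.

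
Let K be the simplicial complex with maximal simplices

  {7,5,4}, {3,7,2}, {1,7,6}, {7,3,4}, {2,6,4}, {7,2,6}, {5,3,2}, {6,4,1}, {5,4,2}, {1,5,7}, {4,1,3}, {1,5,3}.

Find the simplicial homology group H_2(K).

Fix the vertex order 1 < 2 < 3 < 4 < 5 < 6 < 7 and write every simplex with vertices in increasing order. Then dim K = 2 and the simplices of K are:

  0-simplices (7): [1], [2], [3], [4], [5], [6], [7]
  1-simplices (18): [1,3], [1,4], [1,5], [1,6], [1,7], [2,3], [2,4], [2,5], [2,6], [2,7], [3,4], [3,5], [3,7], [4,5], [4,6], [4,7], [5,7], [6,7]
  2-simplices (12): [1,3,4], [1,3,5], [1,4,6], [1,5,7], [1,6,7], [2,3,5], [2,3,7], [2,4,5], [2,4,6], [2,6,7], [3,4,7], [4,5,7]

so the chain groups are C_0 ≅ Z^7, C_1 ≅ Z^18, C_2 ≅ Z^12.

The boundary map ∂_1: C_1 → C_0 maps an edge to its endpoints' difference, ∂[p,q] = q − p. For instance
  ∂[3,5] = [5] − [3].
This gives a 7×18 integer matrix of rank 6; reducing to Smith normal form yields diagonal entries (1,1,1,1,1,1).

∂_2: C_2 → C_1 maps a triangle to the signed sum of its edges. For instance
  ∂[1,4,6] = [4,6] − [1,6] + [1,4],
  ∂[1,3,5] = [3,5] − [1,5] + [1,3].
The 18×12 boundary matrix has rank 12 and Smith normal form diag(1,1,1,1,1,1,1,1,1,1,1,2).

Reading off H_k = ker ∂_k / im ∂_{k+1}:

  H_2: rank ker ∂_2 − rank ∂_3 = (12 − 12) − 0 = 0, and there is no ∂_3, so H_2 = 0.

(K is a triangulation of the real projective plane RP^2.)

H_2 ≅ 0.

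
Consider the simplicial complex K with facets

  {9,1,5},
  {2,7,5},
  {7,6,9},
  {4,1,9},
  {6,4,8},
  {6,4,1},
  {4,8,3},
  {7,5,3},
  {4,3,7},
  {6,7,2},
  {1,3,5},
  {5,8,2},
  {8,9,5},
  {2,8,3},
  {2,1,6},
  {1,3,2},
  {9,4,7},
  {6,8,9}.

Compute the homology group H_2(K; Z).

K has 9 vertices, 27 edges, 18 triangles.
rank ∂_2 = 18, rank ∂_3 = 0 ⇒ b_2 = 18 − 18 − 0 = 0. So H_2 ≅ 0.

H_2 ≅ 0.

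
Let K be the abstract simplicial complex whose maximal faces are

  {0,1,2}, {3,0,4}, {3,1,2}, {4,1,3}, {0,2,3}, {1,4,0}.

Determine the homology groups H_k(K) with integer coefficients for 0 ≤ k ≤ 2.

Fix the vertex order 0 < 1 < 2 < 3 < 4 and write every simplex with vertices in increasing order. Then dim K = 2 and the simplices of K are:

  0-simplices (5): [0], [1], [2], [3], [4]
  1-simplices (9): [0,1], [0,2], [0,3], [0,4], [1,2], [1,3], [1,4], [2,3], [3,4]
  2-simplices (6): [0,1,2], [0,1,4], [0,2,3], [0,3,4], [1,2,3], [1,3,4]

giving chain groups C_0 ≅ Z^5, C_1 ≅ Z^9, C_2 ≅ Z^6.

Boundary ∂_1: C_1 → C_0 sends each edge [p,q] (with p < q) to q − p. For instance
  ∂[2,3] = [3] − [2].
As a 5×9 matrix over Z this has rank 4, with invariant factors (1,1,1,1).

Boundary ∂_2: C_2 → C_1 maps a triangle to the signed sum of its edges. For instance
  ∂[0,1,2] = [1,2] − [0,2] + [0,1],
  ∂[1,2,3] = [2,3] − [1,3] + [1,2].
The 9×6 boundary matrix has rank 5 and Smith normal form diag(1,1,1,1,1).

From H_k ≅ ker(∂_k) / im(∂_{k+1}) we obtain:

  H_0: rank C_0 − rank ∂_1 = 5 − 4 = 1, and the invariant factors of ∂_1 are all 1, so H_0 = Z.
  H_1: rank ker ∂_1 − rank ∂_2 = (9 − 4) − 5 = 0, and the invariant factors of ∂_2 are all 1, so H_1 = 0.
  H_2: rank ker ∂_2 − rank ∂_3 = (6 − 5) − 0 = 1, and there is no ∂_3, so H_2 = Z.

H_0 ≅ Z,  H_1 = 0,  H_2 ≅ Z.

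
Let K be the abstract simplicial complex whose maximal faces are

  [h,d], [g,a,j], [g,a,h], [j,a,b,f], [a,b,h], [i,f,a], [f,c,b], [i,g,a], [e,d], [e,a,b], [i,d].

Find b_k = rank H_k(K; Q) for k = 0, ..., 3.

b_0 = 1, b_1 = 2, b_2 = 0, b_3 = 0.

We work with the vertex ordering a < b < c < d < e < f < g < h < i < j. The simplices of K, each written with vertices in increasing order, are:

  0-simplices (10): a, b, c, d, e, f, g, h, i, j
  1-simplices (21): ab, ae, af, ag, ah, ai, aj, bc, be, bf, bh, bj, cf, de, dh, di, fi, fj, gh, gi, gj
  2-simplices (11): abe, abf, abh, abj, afi, afj, agh, agi, agj, bcf, bfj
  3-simplices (1): abfj

so the chain groups are C_0 ≅ Z^10, C_1 ≅ Z^21, C_2 ≅ Z^11, C_3 ≅ Z^1.

The boundary map ∂_1: C_1 → C_0 sends each edge [p,q] (with p < q) to q − p.
This gives a 10×21 integer matrix of rank 9; reducing to Smith normal form yields diagonal entries (1,1,1,1,1,1,1,1,1).

Boundary ∂_2: C_2 → C_1 maps a triangle to the signed sum of its edges. For instance
  ∂agj = gj − aj + ag,
  ∂afj = fj − aj + af.
The 21×11 boundary matrix has rank 10 and Smith normal form diag(1,1,1,1,1,1,1,1,1,1).

Boundary ∂_3: C_3 → C_2 sends each 3-simplex σ to the alternating sum Σ_i (−1)^i (σ with its i-th vertex removed). For instance
  ∂abfj = bfj − afj + abj − abf.
The resulting 11×1 matrix has rank 1, and its Smith normal form has invariant factors (1).

Reading off H_k = ker ∂_k / im ∂_{k+1}:

  H_0: rank C_0 − rank ∂_1 = 10 − 9 = 1, and the invariant factors of ∂_1 are all 1, so H_0 = Z.
  H_1: rank ker ∂_1 − rank ∂_2 = (21 − 9) − 10 = 2, and the invariant factors of ∂_2 are all 1, so H_1 = Z^2.
  H_2: rank ker ∂_2 − rank ∂_3 = (11 − 10) − 1 = 0, and the invariant factors of ∂_3 are all 1, so H_2 = 0.
  H_3: rank ker ∂_3 − rank ∂_4 = (1 − 1) − 0 = 0, and there is no ∂_4, so H_3 = 0.

Hence the Betti numbers are b_0 = 1, b_1 = 2, b_2 = 0, b_3 = 0.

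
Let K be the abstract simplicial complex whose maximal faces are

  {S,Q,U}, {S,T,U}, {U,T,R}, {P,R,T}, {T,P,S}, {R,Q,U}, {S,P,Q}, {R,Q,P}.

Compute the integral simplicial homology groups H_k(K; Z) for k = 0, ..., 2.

Fix the vertex order P < Q < R < S < T < U and write every simplex with vertices in increasing order. Then dim K = 2 and the simplices of K are:

  0-simplices (6): P, Q, R, S, T, U
  1-simplices (12): PQ, PR, PS, PT, QR, QS, QU, RT, RU, ST, SU, TU
  2-simplices (8): PQR, PQS, PRT, PST, QRU, QSU, RTU, STU

giving chain groups C_0 ≅ Z^6, C_1 ≅ Z^12, C_2 ≅ Z^8.

∂_1: C_1 → C_0 is given by ∂[p,q] = [q] − [p]. For instance
  ∂PT = T − P.
As a 6×12 matrix over Z this has rank 5, with invariant factors (1,1,1,1,1).

∂_2: C_2 → C_1 acts by ∂[p,q,r] = [q,r] − [p,r] + [p,q]. For instance
  ∂PQR = QR − PR + PQ,
  ∂QSU = SU − QU + QS.
As a 12×8 matrix over Z this has rank 7, with invariant factors (1,1,1,1,1,1,1).

Now H_k = ker ∂_k / im ∂_{k+1}, so:

  H_0: rank C_0 − rank ∂_1 = 6 − 5 = 1, and the invariant factors of ∂_1 are all 1, so H_0 ≅ Z.
  H_1: rank ker ∂_1 − rank ∂_2 = (12 − 5) − 7 = 0, and the invariant factors of ∂_2 are all 1, so H_1 ≅ 0.
  H_2: rank ker ∂_2 − rank ∂_3 = (8 − 7) − 0 = 1, and there is no ∂_3, so H_2 ≅ Z.

As a check, the Euler characteristic is 6 − 12 + 8 = 2, which agrees with 1 − 0 + 1 = 2.

H_0 ≅ Z,  H_1 = 0,  H_2 ≅ Z.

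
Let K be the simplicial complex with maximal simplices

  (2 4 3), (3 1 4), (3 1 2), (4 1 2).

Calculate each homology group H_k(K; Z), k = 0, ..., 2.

H_0 ≅ Z,  H_1 = 0,  H_2 ≅ Z.

Take the total order 1 < 2 < 3 < 4 on the vertex set. Then K (dimension 2) consists of the simplices:

  0-simplices (4): [1], [2], [3], [4]
  1-simplices (6): [1,2], [1,3], [1,4], [2,3], [2,4], [3,4]
  2-simplices (4): [1,2,3], [1,2,4], [1,3,4], [2,3,4]

giving chain groups C_0 ≅ Z^4, C_1 ≅ Z^6, C_2 ≅ Z^4.

Boundary ∂_1: C_1 → C_0 sends each edge [p,q] (with p < q) to q − p. For instance
  ∂[3,4] = [4] − [3].
The resulting 4×6 matrix has rank 3, and its Smith normal form has invariant factors (1,1,1).

Boundary ∂_2: C_2 → C_1 acts by ∂[p,q,r] = [q,r] − [p,r] + [p,q]. For instance
  ∂[2,3,4] = [3,4] − [2,4] + [2,3],
  ∂[1,2,3] = [2,3] − [1,3] + [1,2].
This gives a 6×4 integer matrix of rank 3; reducing to Smith normal form yields diagonal entries (1,1,1).

From H_k ≅ ker(∂_k) / im(∂_{k+1}) we obtain:

  H_0: rank C_0 − rank ∂_1 = 4 − 3 = 1, and the invariant factors of ∂_1 are all 1, so H_0 = Z.
  H_1: rank ker ∂_1 − rank ∂_2 = (6 − 3) − 3 = 0, and the invariant factors of ∂_2 are all 1, so H_1 = 0.
  H_2: rank ker ∂_2 − rank ∂_3 = (4 − 3) − 0 = 1, and there is no ∂_3, so H_2 = Z.

As a check, the Euler characteristic is 4 − 6 + 4 = 2, which agrees with 1 − 0 + 1 = 2.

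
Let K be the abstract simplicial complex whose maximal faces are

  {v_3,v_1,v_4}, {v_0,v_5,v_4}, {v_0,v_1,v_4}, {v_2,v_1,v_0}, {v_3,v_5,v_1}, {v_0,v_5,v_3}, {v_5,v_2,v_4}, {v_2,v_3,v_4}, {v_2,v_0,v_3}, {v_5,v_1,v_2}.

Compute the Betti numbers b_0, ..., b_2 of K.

b_0 = 1, b_1 = 0, b_2 = 0.

Fix the vertex order v_0 < v_1 < v_2 < v_3 < v_4 < v_5 and write every simplex with vertices in increasing order. Then dim K = 2 and the simplices of K are:

  0-simplices (6): [v_0], [v_1], [v_2], [v_3], [v_4], [v_5]
  1-simplices (15): (15 of them)
  2-simplices (10): [v_0,v_1,v_2], [v_0,v_1,v_4], [v_0,v_2,v_3], [v_0,v_3,v_5], [v_0,v_4,v_5], [v_1,v_2,v_5], [v_1,v_3,v_4], [v_1,v_3,v_5], [v_2,v_3,v_4], [v_2,v_4,v_5]

giving chain groups C_0 ≅ Z^6, C_1 ≅ Z^15, C_2 ≅ Z^10.

Boundary ∂_1: C_1 → C_0 is given by ∂[p,q] = [q] − [p].
As a 6×15 matrix over Z this has rank 5, with invariant factors (1,1,1,1,1).

Boundary ∂_2: C_2 → C_1 acts by ∂[p,q,r] = [q,r] − [p,r] + [p,q]. For instance
  ∂[v_1,v_3,v_4] = [v_3,v_4] − [v_1,v_4] + [v_1,v_3],
  ∂[v_1,v_2,v_5] = [v_2,v_5] − [v_1,v_5] + [v_1,v_2].
The 15×10 boundary matrix has rank 10 and Smith normal form diag(1,1,1,1,1,1,1,1,1,2).

Reading off H_k = ker ∂_k / im ∂_{k+1}:

  H_0: rank C_0 − rank ∂_1 = 6 − 5 = 1, and the invariant factors of ∂_1 are all 1, so H_0 ≅ Z.
  H_1: rank ker ∂_1 − rank ∂_2 = (15 − 5) − 10 = 0, and ∂_2 has invariant factor 2 > 1, so H_1 ≅ Z_2.
  H_2: rank ker ∂_2 − rank ∂_3 = (10 − 10) − 0 = 0, and there is no ∂_3, so H_2 ≅ 0.

Hence the Betti numbers are b_0 = 1, b_1 = 0, b_2 = 0.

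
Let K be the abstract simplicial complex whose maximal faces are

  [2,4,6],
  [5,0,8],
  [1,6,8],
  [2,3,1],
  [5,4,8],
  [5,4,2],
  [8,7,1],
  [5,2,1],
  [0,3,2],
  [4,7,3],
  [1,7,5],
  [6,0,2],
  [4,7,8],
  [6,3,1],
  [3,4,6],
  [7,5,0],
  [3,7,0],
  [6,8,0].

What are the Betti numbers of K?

b_0 = 1, b_1 = 1, b_2 = 0.

K has 9 vertices, 27 edges, 18 triangles.
rank ∂_0 = 0, rank ∂_1 = 8 ⇒ b_0 = 9 − 0 − 8 = 1; all invariant factors of ∂_1 are 1 so no torsion. So H_0 ≅ Z.
rank ∂_1 = 8, rank ∂_2 = 18 ⇒ b_1 = 27 − 8 − 18 = 1; ∂_2 has invariant factor(s) [2] giving torsion. So H_1 ≅ Z ⊕ Z/2.
rank ∂_2 = 18, rank ∂_3 = 0 ⇒ b_2 = 18 − 18 − 0 = 0. So H_2 ≅ 0.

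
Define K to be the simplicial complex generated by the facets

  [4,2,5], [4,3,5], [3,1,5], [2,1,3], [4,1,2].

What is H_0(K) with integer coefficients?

Take the total order 1 < 2 < 3 < 4 < 5 on the vertex set. Then K (dimension 2) consists of the simplices:

  0-simplices (5): [1], [2], [3], [4], [5]
  1-simplices (10): [1,2], [1,3], [1,4], [1,5], [2,3], [2,4], [2,5], [3,4], [3,5], [4,5]
  2-simplices (5): [1,2,3], [1,2,4], [1,3,5], [2,4,5], [3,4,5]

Hence C_0 ≅ Z^5, C_1 ≅ Z^10, C_2 ≅ Z^5.

Boundary ∂_1: C_1 → C_0 is given by ∂[p,q] = [q] − [p]. For instance
  ∂[2,4] = [4] − [2].
The 5×10 boundary matrix has rank 4 and Smith normal form diag(1,1,1,1).

The boundary map ∂_2: C_2 → C_1 maps a triangle to the signed sum of its edges. For instance
  ∂[1,2,3] = [2,3] − [1,3] + [1,2],
  ∂[1,3,5] = [3,5] − [1,5] + [1,3].
This gives a 10×5 integer matrix of rank 5; reducing to Smith normal form yields diagonal entries (1,1,1,1,1).

Now H_k = ker ∂_k / im ∂_{k+1}, so:

  H_0: rank C_0 − rank ∂_1 = 5 − 4 = 1, and the invariant factors of ∂_1 are all 1, so H_0 = Z.

H_0 ≅ Z.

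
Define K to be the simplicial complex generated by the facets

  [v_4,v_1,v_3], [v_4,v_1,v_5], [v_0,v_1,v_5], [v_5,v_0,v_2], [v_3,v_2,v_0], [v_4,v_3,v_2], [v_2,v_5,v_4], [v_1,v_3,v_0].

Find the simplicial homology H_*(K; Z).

We work with the vertex ordering v_0 < v_1 < v_2 < v_3 < v_4 < v_5. The simplices of K, each written with vertices in increasing order, are:

  0-simplices (6): [v_0], [v_1], [v_2], [v_3], [v_4], [v_5]
  1-simplices (12): [v_0,v_1], [v_0,v_2], [v_0,v_3], [v_0,v_5], [v_1,v_3], [v_1,v_4], [v_1,v_5], [v_2,v_3], [v_2,v_4], [v_2,v_5], [v_3,v_4], [v_4,v_5]
  2-simplices (8): [v_0,v_1,v_3], [v_0,v_1,v_5], [v_0,v_2,v_3], [v_0,v_2,v_5], [v_1,v_3,v_4], [v_1,v_4,v_5], [v_2,v_3,v_4], [v_2,v_4,v_5]

so the chain groups are C_0 ≅ Z^6, C_1 ≅ Z^12, C_2 ≅ Z^8.

∂_1: C_1 → C_0 sends each edge [p,q] (with p < q) to q − p.
The 6×12 boundary matrix has rank 5 and Smith normal form diag(1,1,1,1,1).

∂_2: C_2 → C_1 maps a triangle to the signed sum of its edges. For instance
  ∂[v_1,v_4,v_5] = [v_4,v_5] − [v_1,v_5] + [v_1,v_4],
  ∂[v_0,v_1,v_5] = [v_1,v_5] − [v_0,v_5] + [v_0,v_1].
As a 12×8 matrix over Z this has rank 7, with invariant factors (1,1,1,1,1,1,1).

Reading off H_k = ker ∂_k / im ∂_{k+1}:

  H_0: rank C_0 − rank ∂_1 = 6 − 5 = 1, and the invariant factors of ∂_1 are all 1, so H_0 = Z.
  H_1: rank ker ∂_1 − rank ∂_2 = (12 − 5) − 7 = 0, and the invariant factors of ∂_2 are all 1, so H_1 = 0.
  H_2: rank ker ∂_2 − rank ∂_3 = (8 − 7) − 0 = 1, and there is no ∂_3, so H_2 = Z.

As a check, the Euler characteristic is 6 − 12 + 8 = 2, which agrees with 1 − 0 + 1 = 2.
(K is a triangulation of the 2-sphere S^2.)

H_0 = Z,  H_1 = 0,  H_2 = Z.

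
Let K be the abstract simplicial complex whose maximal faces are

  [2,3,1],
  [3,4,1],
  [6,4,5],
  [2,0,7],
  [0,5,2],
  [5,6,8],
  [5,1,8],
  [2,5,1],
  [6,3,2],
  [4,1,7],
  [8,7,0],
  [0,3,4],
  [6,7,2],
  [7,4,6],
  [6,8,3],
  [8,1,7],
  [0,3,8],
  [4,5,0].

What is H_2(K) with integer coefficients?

H_2 = Z.

Order the vertices as 0 < 1 < 2 < 3 < 4 < 5 < 6 < 7 < 8. Listing each simplex with vertices in this order, K has dimension 2 with simplices:

  0-simplices (9): [0], [1], [2], [3], [4], [5], [6], [7], [8]
  1-simplices (27): (27 of them)
  2-simplices (18): [0,2,5], [0,2,7], [0,3,4], [0,3,8], [0,4,5], [0,7,8], [1,2,3], [1,2,5], [1,3,4], [1,4,7], [1,5,8], [1,7,8], [2,3,6], [2,6,7], [3,6,8], [4,5,6], [4,6,7], [5,6,8]

so the chain groups are C_0 ≅ Z^9, C_1 ≅ Z^27, C_2 ≅ Z^18.

The boundary map ∂_1: C_1 → C_0 sends each edge [p,q] (with p < q) to q − p. For instance
  ∂[1,2] = [2] − [1].
The resulting 9×27 matrix has rank 8, and its Smith normal form has invariant factors (1,1,1,1,1,1,1,1).

∂_2: C_2 → C_1 acts by ∂[p,q,r] = [q,r] − [p,r] + [p,q]. For instance
  ∂[1,3,4] = [3,4] − [1,4] + [1,3],
  ∂[0,2,7] = [2,7] − [0,7] + [0,2].
As a 27×18 matrix over Z this has rank 17, with invariant factors (1,1,1,1,1,1,1,1,1,1,1,1,1,1,1,1,1).

Reading off H_k = ker ∂_k / im ∂_{k+1}:

  H_2: rank ker ∂_2 − rank ∂_3 = (18 − 17) − 0 = 1, and there is no ∂_3, so H_2 = Z.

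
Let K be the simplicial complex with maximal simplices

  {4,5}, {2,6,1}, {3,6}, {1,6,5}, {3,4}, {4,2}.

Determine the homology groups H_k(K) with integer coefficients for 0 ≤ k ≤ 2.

We work with the vertex ordering 1 < 2 < 3 < 4 < 5 < 6. The simplices of K, each written with vertices in increasing order, are:

  0-simplices (6): [1], [2], [3], [4], [5], [6]
  1-simplices (9): [1,2], [1,5], [1,6], [2,4], [2,6], [3,4], [3,6], [4,5], [5,6]
  2-simplices (2): [1,2,6], [1,5,6]

Hence C_0 ≅ Z^6, C_1 ≅ Z^9, C_2 ≅ Z^2.

Boundary ∂_1: C_1 → C_0 is given by ∂[p,q] = [q] − [p].
The resulting 6×9 matrix has rank 5, and its Smith normal form has invariant factors (1,1,1,1,1).

Boundary ∂_2: C_2 → C_1 sends each 2-simplex [p,q,r] to [q,r] − [p,r] + [p,q]. For instance
  ∂[1,2,6] = [2,6] − [1,6] + [1,2],
  ∂[1,5,6] = [5,6] − [1,6] + [1,5].
The resulting 9×2 matrix has rank 2, and its Smith normal form has invariant factors (1,1).

From H_k ≅ ker(∂_k) / im(∂_{k+1}) we obtain:

  H_0: rank C_0 − rank ∂_1 = 6 − 5 = 1, and the invariant factors of ∂_1 are all 1, so H_0 = Z.
  H_1: rank ker ∂_1 − rank ∂_2 = (9 − 5) − 2 = 2, and the invariant factors of ∂_2 are all 1, so H_1 = Z^2.
  H_2: rank ker ∂_2 − rank ∂_3 = (2 − 2) − 0 = 0, and there is no ∂_3, so H_2 = 0.

As a check, the Euler characteristic is 6 − 9 + 2 = -1, which agrees with 1 − 2 + 0 = -1.

H_0 = Z,  H_1 = Z^2,  H_2 = 0.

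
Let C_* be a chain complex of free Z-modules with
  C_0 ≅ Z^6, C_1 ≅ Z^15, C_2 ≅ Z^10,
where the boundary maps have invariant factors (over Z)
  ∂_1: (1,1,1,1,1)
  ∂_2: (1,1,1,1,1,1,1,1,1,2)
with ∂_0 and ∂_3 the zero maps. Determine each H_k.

H_0: b_0 = 6 − 0 − 5 = 1; torsion from ∂_1 factors > 1: none. So H_0 = Z.
H_1: b_1 = 15 − 5 − 10 = 0; torsion from ∂_2 factors > 1: [2]. So H_1 = Z/2.
H_2: b_2 = 10 − 10 − 0 = 0; torsion from ∂_3 factors > 1: none. So H_2 = 0.

H_0 = Z,  H_1 = Z/2,  H_2 = 0.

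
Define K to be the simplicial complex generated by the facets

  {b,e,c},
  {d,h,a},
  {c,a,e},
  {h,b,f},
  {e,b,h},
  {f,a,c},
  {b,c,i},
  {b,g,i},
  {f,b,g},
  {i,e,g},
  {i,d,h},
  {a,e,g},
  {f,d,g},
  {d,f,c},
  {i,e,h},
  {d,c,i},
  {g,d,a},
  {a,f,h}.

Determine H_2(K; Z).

H_2 ≅ 0.

Fix the vertex order a < b < c < d < e < f < g < h < i and write every simplex with vertices in increasing order. Then dim K = 2 and the simplices of K are:

  0-simplices (9): a, b, c, d, e, f, g, h, i
  1-simplices (27): ac, ad, ae, af, ag, ah, bc, be, bf, bg, bh, bi, cd, ce, cf, ci, df, dg, dh, di, eg, eh, ei, fg, fh, gi, hi
  2-simplices (18): ace, acf, adg, adh, aeg, afh, bce, bci, beh, bfg, bfh, bgi, cdf, cdi, dfg, dhi, egi, ehi

giving chain groups C_0 ≅ Z^9, C_1 ≅ Z^27, C_2 ≅ Z^18.

The boundary map ∂_1: C_1 → C_0 maps an edge to its endpoints' difference, ∂[p,q] = q − p. For instance
  ∂af = f − a.
This gives a 9×27 integer matrix of rank 8; reducing to Smith normal form yields diagonal entries (1,1,1,1,1,1,1,1).

∂_2: C_2 → C_1 maps a triangle to the signed sum of its edges. For instance
  ∂adh = dh − ah + ad,
  ∂ace = ce − ae + ac.
This gives a 27×18 integer matrix of rank 18; reducing to Smith normal form yields diagonal entries (1,1,1,1,1,1,1,1,1,1,1,1,1,1,1,1,1,2).

Computing H_k = (kernel of ∂_k) / (image of ∂_{k+1}):

  H_2: rank ker ∂_2 − rank ∂_3 = (18 − 18) − 0 = 0, and there is no ∂_3, so H_2 ≅ 0.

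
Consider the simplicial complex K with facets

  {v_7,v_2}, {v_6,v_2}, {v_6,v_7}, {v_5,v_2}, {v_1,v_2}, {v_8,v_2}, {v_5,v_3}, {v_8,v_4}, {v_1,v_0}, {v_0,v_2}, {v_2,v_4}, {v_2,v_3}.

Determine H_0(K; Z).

H_0 = Z.

Take the total order v_0 < v_1 < v_2 < v_3 < v_4 < v_5 < v_6 < v_7 < v_8 on the vertex set. Then K (dimension 1) consists of the simplices:

  0-simplices (9): [v_0], [v_1], [v_2], [v_3], [v_4], [v_5], [v_6], [v_7], [v_8]
  1-simplices (12): [v_0,v_1], [v_0,v_2], [v_1,v_2], [v_2,v_3], [v_2,v_4], [v_2,v_5], [v_2,v_6], [v_2,v_7], [v_2,v_8], [v_3,v_5], [v_4,v_8], [v_6,v_7]

giving chain groups C_0 ≅ Z^9, C_1 ≅ Z^12.

Boundary ∂_1: C_1 → C_0 maps an edge to its endpoints' difference, ∂[p,q] = q − p.
This gives a 9×12 integer matrix of rank 8; reducing to Smith normal form yields diagonal entries (1,1,1,1,1,1,1,1).

From H_k ≅ ker(∂_k) / im(∂_{k+1}) we obtain:

  H_0: rank C_0 − rank ∂_1 = 9 − 8 = 1, and the invariant factors of ∂_1 are all 1, so H_0 ≅ Z.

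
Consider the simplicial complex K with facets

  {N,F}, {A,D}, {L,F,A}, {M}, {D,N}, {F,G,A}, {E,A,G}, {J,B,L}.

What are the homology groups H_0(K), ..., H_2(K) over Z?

We work with the vertex ordering A < B < D < E < F < G < J < L < M < N. The simplices of K, each written with vertices in increasing order, are:

  0-simplices (10): A, B, D, E, F, G, J, L, M, N
  1-simplices (13): AD, AE, AF, AG, AL, BJ, BL, DN, EG, FG, FL, FN, JL
  2-simplices (4): AEG, AFG, AFL, BJL

Hence C_0 ≅ Z^10, C_1 ≅ Z^13, C_2 ≅ Z^4.

∂_1: C_1 → C_0 is given by ∂[p,q] = [q] − [p]. For instance
  ∂BJ = J − B.
The resulting 10×13 matrix has rank 8, and its Smith normal form has invariant factors (1,1,1,1,1,1,1,1).

∂_2: C_2 → C_1 sends each 2-simplex [p,q,r] to [q,r] − [p,r] + [p,q]. For instance
  ∂AFG = FG − AG + AF,
  ∂AEG = EG − AG + AE.
The 13×4 boundary matrix has rank 4 and Smith normal form diag(1,1,1,1).

Now H_k = ker ∂_k / im ∂_{k+1}, so:

  H_0: rank C_0 − rank ∂_1 = 10 − 8 = 2, and the invariant factors of ∂_1 are all 1, so H_0 ≅ Z^2.
  H_1: rank ker ∂_1 − rank ∂_2 = (13 − 8) − 4 = 1, and the invariant factors of ∂_2 are all 1, so H_1 ≅ Z.
  H_2: rank ker ∂_2 − rank ∂_3 = (4 − 4) − 0 = 0, and there is no ∂_3, so H_2 ≅ 0.

As a check, the Euler characteristic is 10 − 13 + 4 = 1, which agrees with 2 − 1 + 0 = 1.

H_0 = Z^2,  H_1 = Z,  H_2 = 0.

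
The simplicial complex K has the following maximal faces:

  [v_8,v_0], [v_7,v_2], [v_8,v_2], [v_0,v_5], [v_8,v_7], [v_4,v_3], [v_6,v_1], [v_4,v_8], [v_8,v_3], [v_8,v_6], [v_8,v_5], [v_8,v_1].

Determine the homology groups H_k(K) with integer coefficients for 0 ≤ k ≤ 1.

H_0 = Z,  H_1 = Z^4.

K has 9 vertices, 12 edges.
rank ∂_0 = 0, rank ∂_1 = 8 ⇒ b_0 = 9 − 0 − 8 = 1; all invariant factors of ∂_1 are 1 so no torsion. So H_0 = Z.
rank ∂_1 = 8, rank ∂_2 = 0 ⇒ b_1 = 12 − 8 − 0 = 4. So H_1 = Z^4.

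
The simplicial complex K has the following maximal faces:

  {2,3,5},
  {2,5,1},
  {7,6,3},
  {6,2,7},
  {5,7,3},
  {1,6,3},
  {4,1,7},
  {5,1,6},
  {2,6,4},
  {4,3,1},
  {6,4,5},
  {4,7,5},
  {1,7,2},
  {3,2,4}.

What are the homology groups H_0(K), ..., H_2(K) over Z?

H_0 ≅ Z,  H_1 ≅ Z^2,  H_2 ≅ Z.

Order the vertices as 1 < 2 < 3 < 4 < 5 < 6 < 7. Listing each simplex with vertices in this order, K has dimension 2 with simplices:

  0-simplices (7): [1], [2], [3], [4], [5], [6], [7]
  1-simplices (21): [1,2], [1,3], [1,4], [1,5], [1,6], [1,7], [2,3], [2,4], [2,5], [2,6], [2,7], [3,4], [3,5], [3,6], [3,7], [4,5], [4,6], [4,7], [5,6], [5,7], [6,7]
  2-simplices (14): [1,2,5], [1,2,7], [1,3,4], [1,3,6], [1,4,7], [1,5,6], [2,3,4], [2,3,5], [2,4,6], [2,6,7], [3,5,7], [3,6,7], [4,5,6], [4,5,7]

giving chain groups C_0 ≅ Z^7, C_1 ≅ Z^21, C_2 ≅ Z^14.

The boundary map ∂_1: C_1 → C_0 sends each edge [p,q] (with p < q) to q − p.
The 7×21 boundary matrix has rank 6 and Smith normal form diag(1,1,1,1,1,1).

The boundary map ∂_2: C_2 → C_1 maps a triangle to the signed sum of its edges. For instance
  ∂[1,2,7] = [2,7] − [1,7] + [1,2],
  ∂[3,5,7] = [5,7] − [3,7] + [3,5].
The 21×14 boundary matrix has rank 13 and Smith normal form diag(1,1,1,1,1,1,1,1,1,1,1,1,1).

From H_k ≅ ker(∂_k) / im(∂_{k+1}) we obtain:

  H_0: rank C_0 − rank ∂_1 = 7 − 6 = 1, and the invariant factors of ∂_1 are all 1, so H_0 = Z.
  H_1: rank ker ∂_1 − rank ∂_2 = (21 − 6) − 13 = 2, and the invariant factors of ∂_2 are all 1, so H_1 = Z^2.
  H_2: rank ker ∂_2 − rank ∂_3 = (14 − 13) − 0 = 1, and there is no ∂_3, so H_2 = Z.

As a check, the Euler characteristic is 7 − 21 + 14 = 0, which agrees with 1 − 2 + 1 = 0.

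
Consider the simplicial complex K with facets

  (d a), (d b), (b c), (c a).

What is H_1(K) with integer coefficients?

Take the total order a < b < c < d on the vertex set. Then K (dimension 1) consists of the simplices:

  0-simplices (4): a, b, c, d
  1-simplices (4): ac, ad, bc, bd

Hence C_0 ≅ Z^4, C_1 ≅ Z^4.

Boundary ∂_1: C_1 → C_0 maps an edge to its endpoints' difference, ∂[p,q] = q − p. For instance
  ∂ad = d − a.
As a 4×4 matrix over Z this has rank 3, with invariant factors (1,1,1).

Computing H_k = (kernel of ∂_k) / (image of ∂_{k+1}):

  H_1: rank ker ∂_1 − rank ∂_2 = (4 − 3) − 0 = 1, and there is no ∂_2, so H_1 = Z.

H_1 = Z.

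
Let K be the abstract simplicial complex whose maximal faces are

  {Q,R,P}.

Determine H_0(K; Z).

Fix the vertex order P < Q < R and write every simplex with vertices in increasing order. Then dim K = 2 and the simplices of K are:

  0-simplices (3): P, Q, R
  1-simplices (3): PQ, PR, QR
  2-simplices (1): PQR

so the chain groups are C_0 ≅ Z^3, C_1 ≅ Z^3, C_2 ≅ Z^1.

Boundary ∂_1: C_1 → C_0 is given by ∂[p,q] = [q] − [p]. For instance
  ∂PR = R − P.
As a 3×3 matrix over Z this has rank 2, with invariant factors (1,1).

Boundary ∂_2: C_2 → C_1 maps a triangle to the signed sum of its edges. For instance
  ∂PQR = QR − PR + PQ.
The 3×1 boundary matrix has rank 1 and Smith normal form diag(1).

Now H_k = ker ∂_k / im ∂_{k+1}, so:

  H_0: rank C_0 − rank ∂_1 = 3 − 2 = 1, and the invariant factors of ∂_1 are all 1, so H_0 = Z.

H_0 = Z.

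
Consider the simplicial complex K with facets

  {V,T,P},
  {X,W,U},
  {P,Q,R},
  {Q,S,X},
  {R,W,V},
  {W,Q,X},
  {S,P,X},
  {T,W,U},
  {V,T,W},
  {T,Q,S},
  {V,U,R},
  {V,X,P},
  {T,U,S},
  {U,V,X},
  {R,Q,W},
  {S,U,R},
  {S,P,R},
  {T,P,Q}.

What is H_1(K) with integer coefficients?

H_1 ≅ Z ⊕ Z/2Z.

Take the total order P < Q < R < S < T < U < V < W < X on the vertex set. Then K (dimension 2) consists of the simplices:

  0-simplices (9): P, Q, R, S, T, U, V, W, X
  1-simplices (27): PQ, PR, PS, PT, PV, PX, QR, QS, QT, QW, QX, RS, RU, RV, RW, ST, SU, SX, TU, TV, TW, UV, UW, UX, VW, VX, WX
  2-simplices (18): PQR, PQT, PRS, PSX, PTV, PVX, QRW, QST, QSX, QWX, RSU, RUV, RVW, STU, TUW, TVW, UVX, UWX

so the chain groups are C_0 ≅ Z^9, C_1 ≅ Z^27, C_2 ≅ Z^18.

Boundary ∂_1: C_1 → C_0 maps an edge to its endpoints' difference, ∂[p,q] = q − p. For instance
  ∂QW = W − Q.
The 9×27 boundary matrix has rank 8 and Smith normal form diag(1,1,1,1,1,1,1,1).

∂_2: C_2 → C_1 sends each 2-simplex [p,q,r] to [q,r] − [p,r] + [p,q]. For instance
  ∂QST = ST − QT + QS,
  ∂QRW = RW − QW + QR.
This gives a 27×18 integer matrix of rank 18; reducing to Smith normal form yields diagonal entries (1,1,1,1,1,1,1,1,1,1,1,1,1,1,1,1,1,2).

Now H_k = ker ∂_k / im ∂_{k+1}, so:

  H_1: rank ker ∂_1 − rank ∂_2 = (27 − 8) − 18 = 1, and ∂_2 has invariant factor 2 > 1, so H_1 = Z ⊕ Z/2Z.

(K is a triangulation of the Klein bottle.)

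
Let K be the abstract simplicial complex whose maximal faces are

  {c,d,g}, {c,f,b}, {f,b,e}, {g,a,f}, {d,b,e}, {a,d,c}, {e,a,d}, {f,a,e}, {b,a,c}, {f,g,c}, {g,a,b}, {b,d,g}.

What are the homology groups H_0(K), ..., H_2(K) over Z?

Fix the vertex order a < b < c < d < e < f < g and write every simplex with vertices in increasing order. Then dim K = 2 and the simplices of K are:

  0-simplices (7): a, b, c, d, e, f, g
  1-simplices (18): ab, ac, ad, ae, af, ag, bc, bd, be, bf, bg, cd, cf, cg, de, dg, ef, fg
  2-simplices (12): abc, abg, acd, ade, aef, afg, bcf, bde, bdg, bef, cdg, cfg

giving chain groups C_0 ≅ Z^7, C_1 ≅ Z^18, C_2 ≅ Z^12.

Boundary ∂_1: C_1 → C_0 sends each edge [p,q] (with p < q) to q − p. For instance
  ∂be = e − b.
The resulting 7×18 matrix has rank 6, and its Smith normal form has invariant factors (1,1,1,1,1,1).

The boundary map ∂_2: C_2 → C_1 sends each 2-simplex [p,q,r] to [q,r] − [p,r] + [p,q]. For instance
  ∂bef = ef − bf + be,
  ∂abg = bg − ag + ab.
The 18×12 boundary matrix has rank 12 and Smith normal form diag(1,1,1,1,1,1,1,1,1,1,1,2).

Reading off H_k = ker ∂_k / im ∂_{k+1}:

  H_0: rank C_0 − rank ∂_1 = 7 − 6 = 1, and the invariant factors of ∂_1 are all 1, so H_0 ≅ Z.
  H_1: rank ker ∂_1 − rank ∂_2 = (18 − 6) − 12 = 0, and ∂_2 has invariant factor 2 > 1, so H_1 ≅ Z/2Z.
  H_2: rank ker ∂_2 − rank ∂_3 = (12 − 12) − 0 = 0, and there is no ∂_3, so H_2 ≅ 0.

H_0 ≅ Z,  H_1 ≅ Z/2Z,  H_2 = 0.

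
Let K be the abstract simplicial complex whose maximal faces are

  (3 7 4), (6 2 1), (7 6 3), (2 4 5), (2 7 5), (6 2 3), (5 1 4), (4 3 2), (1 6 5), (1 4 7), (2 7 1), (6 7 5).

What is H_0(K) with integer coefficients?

H_0 = Z.

Take the total order 1 < 2 < 3 < 4 < 5 < 6 < 7 on the vertex set. Then K (dimension 2) consists of the simplices:

  0-simplices (7): [1], [2], [3], [4], [5], [6], [7]
  1-simplices (18): [1,2], [1,4], [1,5], [1,6], [1,7], [2,3], [2,4], [2,5], [2,6], [2,7], [3,4], [3,6], [3,7], [4,5], [4,7], [5,6], [5,7], [6,7]
  2-simplices (12): [1,2,6], [1,2,7], [1,4,5], [1,4,7], [1,5,6], [2,3,4], [2,3,6], [2,4,5], [2,5,7], [3,4,7], [3,6,7], [5,6,7]

giving chain groups C_0 ≅ Z^7, C_1 ≅ Z^18, C_2 ≅ Z^12.

∂_1: C_1 → C_0 is given by ∂[p,q] = [q] − [p].
This gives a 7×18 integer matrix of rank 6; reducing to Smith normal form yields diagonal entries (1,1,1,1,1,1).

Boundary ∂_2: C_2 → C_1 sends each 2-simplex [p,q,r] to [q,r] − [p,r] + [p,q]. For instance
  ∂[3,6,7] = [6,7] − [3,7] + [3,6],
  ∂[1,4,7] = [4,7] − [1,7] + [1,4].
As a 18×12 matrix over Z this has rank 12, with invariant factors (1,1,1,1,1,1,1,1,1,1,1,2).

Reading off H_k = ker ∂_k / im ∂_{k+1}:

  H_0: rank C_0 − rank ∂_1 = 7 − 6 = 1, and the invariant factors of ∂_1 are all 1, so H_0 = Z.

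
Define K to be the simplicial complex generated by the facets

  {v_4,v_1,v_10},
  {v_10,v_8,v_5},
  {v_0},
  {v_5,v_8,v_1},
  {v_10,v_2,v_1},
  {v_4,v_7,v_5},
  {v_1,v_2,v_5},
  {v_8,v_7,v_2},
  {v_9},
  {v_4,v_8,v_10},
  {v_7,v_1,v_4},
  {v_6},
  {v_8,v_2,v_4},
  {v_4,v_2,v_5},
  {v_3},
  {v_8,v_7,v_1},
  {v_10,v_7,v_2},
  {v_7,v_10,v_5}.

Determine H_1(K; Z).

H_1 = Z^2.

Take the total order v_0 < v_1 < v_2 < v_3 < v_4 < v_5 < v_6 < v_7 < v_8 < v_9 < v_10 on the vertex set. Then K (dimension 2) consists of the simplices:

  0-simplices (11): [v_0], [v_1], [v_2], [v_3], [v_4], [v_5], [v_6], [v_7], [v_8], [v_9], [v_10]
  1-simplices (21): (21 of them)
  2-simplices (14): (14 of them)

giving chain groups C_0 ≅ Z^11, C_1 ≅ Z^21, C_2 ≅ Z^14.

∂_1: C_1 → C_0 sends each edge [p,q] (with p < q) to q − p.
As a 11×21 matrix over Z this has rank 6, with invariant factors (1,1,1,1,1,1).

The boundary map ∂_2: C_2 → C_1 maps a triangle to the signed sum of its edges. For instance
  ∂[v_1,v_2,v_10] = [v_2,v_10] − [v_1,v_10] + [v_1,v_2],
  ∂[v_1,v_4,v_7] = [v_4,v_7] − [v_1,v_7] + [v_1,v_4].
As a 21×14 matrix over Z this has rank 13, with invariant factors (1,1,1,1,1,1,1,1,1,1,1,1,1).

Computing H_k = (kernel of ∂_k) / (image of ∂_{k+1}):

  H_1: rank ker ∂_1 − rank ∂_2 = (21 − 6) − 13 = 2, and the invariant factors of ∂_2 are all 1, so H_1 ≅ Z^2.

(K is a triangulation of the disjoint union of a set of 4 points and the torus T^2.)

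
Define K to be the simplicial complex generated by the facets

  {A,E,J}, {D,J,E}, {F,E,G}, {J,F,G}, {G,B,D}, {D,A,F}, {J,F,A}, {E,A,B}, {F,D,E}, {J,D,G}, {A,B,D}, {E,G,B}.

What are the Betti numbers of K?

We work with the vertex ordering A < B < D < E < F < G < J. The simplices of K, each written with vertices in increasing order, are:

  0-simplices (7): A, B, D, E, F, G, J
  1-simplices (18): AB, AD, AE, AF, AJ, BD, BE, BG, DE, DF, DG, DJ, EF, EG, EJ, FG, FJ, GJ
  2-simplices (12): ABD, ABE, ADF, AEJ, AFJ, BDG, BEG, DEF, DEJ, DGJ, EFG, FGJ

giving chain groups C_0 ≅ Z^7, C_1 ≅ Z^18, C_2 ≅ Z^12.

∂_1: C_1 → C_0 maps an edge to its endpoints' difference, ∂[p,q] = q − p.
The 7×18 boundary matrix has rank 6 and Smith normal form diag(1,1,1,1,1,1).

Boundary ∂_2: C_2 → C_1 maps a triangle to the signed sum of its edges. For instance
  ∂ADF = DF − AF + AD,
  ∂ABD = BD − AD + AB.
The 18×12 boundary matrix has rank 12 and Smith normal form diag(1,1,1,1,1,1,1,1,1,1,1,2).

Reading off H_k = ker ∂_k / im ∂_{k+1}:

  H_0: rank C_0 − rank ∂_1 = 7 − 6 = 1, and the invariant factors of ∂_1 are all 1, so H_0 ≅ Z.
  H_1: rank ker ∂_1 − rank ∂_2 = (18 − 6) − 12 = 0, and ∂_2 has invariant factor 2 > 1, so H_1 ≅ Z/2.
  H_2: rank ker ∂_2 − rank ∂_3 = (12 − 12) − 0 = 0, and there is no ∂_3, so H_2 ≅ 0.

As a check, the Euler characteristic is 7 − 18 + 12 = 1, which agrees with 1 − 0 + 0 = 1.
(K is a triangulation of the real projective plane RP^2.)

Hence the Betti numbers are b_0 = 1, b_1 = 0, b_2 = 0.

b_0 = 1, b_1 = 0, b_2 = 0.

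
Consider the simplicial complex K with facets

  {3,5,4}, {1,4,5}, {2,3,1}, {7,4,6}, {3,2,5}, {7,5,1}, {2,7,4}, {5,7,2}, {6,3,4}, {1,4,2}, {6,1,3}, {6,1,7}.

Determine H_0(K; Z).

K has 7 vertices, 18 edges, 12 triangles.
rank ∂_0 = 0, rank ∂_1 = 6 ⇒ b_0 = 7 − 0 − 6 = 1; all invariant factors of ∂_1 are 1 so no torsion. So H_0 ≅ Z.

H_0 ≅ Z.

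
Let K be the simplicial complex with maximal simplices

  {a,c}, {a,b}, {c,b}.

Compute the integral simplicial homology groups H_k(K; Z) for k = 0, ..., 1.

Take the total order a < b < c on the vertex set. Then K (dimension 1) consists of the simplices:

  0-simplices (3): a, b, c
  1-simplices (3): ab, ac, bc

giving chain groups C_0 ≅ Z^3, C_1 ≅ Z^3.

Boundary ∂_1: C_1 → C_0 maps an edge to its endpoints' difference, ∂[p,q] = q − p. For instance
  ∂bc = c − b.
The 3×3 boundary matrix has rank 2 and Smith normal form diag(1,1).

Computing H_k = (kernel of ∂_k) / (image of ∂_{k+1}):

  H_0: rank C_0 − rank ∂_1 = 3 − 2 = 1, and the invariant factors of ∂_1 are all 1, so H_0 ≅ Z.
  H_1: rank ker ∂_1 − rank ∂_2 = (3 − 2) − 0 = 1, and there is no ∂_2, so H_1 ≅ Z.

As a check, the Euler characteristic is 3 − 3 = 0, which agrees with 1 − 1 = 0.
(K is a triangulation of the circle S^1.)

H_0 = Z,  H_1 = Z.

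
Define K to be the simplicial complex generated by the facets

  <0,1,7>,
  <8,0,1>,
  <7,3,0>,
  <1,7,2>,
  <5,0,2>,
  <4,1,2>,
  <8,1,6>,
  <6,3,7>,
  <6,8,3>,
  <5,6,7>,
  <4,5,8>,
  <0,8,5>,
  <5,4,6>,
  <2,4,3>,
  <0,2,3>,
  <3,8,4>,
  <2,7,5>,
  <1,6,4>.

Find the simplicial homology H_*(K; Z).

We work with the vertex ordering 0 < 1 < 2 < 3 < 4 < 5 < 6 < 7 < 8. The simplices of K, each written with vertices in increasing order, are:

  0-simplices (9): [0], [1], [2], [3], [4], [5], [6], [7], [8]
  1-simplices (27): (27 of them)
  2-simplices (18): [0,1,7], [0,1,8], [0,2,3], [0,2,5], [0,3,7], [0,5,8], [1,2,4], [1,2,7], [1,4,6], [1,6,8], [2,3,4], [2,5,7], [3,4,8], [3,6,7], [3,6,8], [4,5,6], [4,5,8], [5,6,7]

so the chain groups are C_0 ≅ Z^9, C_1 ≅ Z^27, C_2 ≅ Z^18.

Boundary ∂_1: C_1 → C_0 sends each edge [p,q] (with p < q) to q − p.
The 9×27 boundary matrix has rank 8 and Smith normal form diag(1,1,1,1,1,1,1,1).

Boundary ∂_2: C_2 → C_1 acts by ∂[p,q,r] = [q,r] − [p,r] + [p,q]. For instance
  ∂[1,2,7] = [2,7] − [1,7] + [1,2],
  ∂[2,3,4] = [3,4] − [2,4] + [2,3].
As a 27×18 matrix over Z this has rank 18, with invariant factors (1,1,1,1,1,1,1,1,1,1,1,1,1,1,1,1,1,2).

Computing H_k = (kernel of ∂_k) / (image of ∂_{k+1}):

  H_0: rank C_0 − rank ∂_1 = 9 − 8 = 1, and the invariant factors of ∂_1 are all 1, so H_0 ≅ Z.
  H_1: rank ker ∂_1 − rank ∂_2 = (27 − 8) − 18 = 1, and ∂_2 has invariant factor 2 > 1, so H_1 ≅ Z ⊕ Z/2Z.
  H_2: rank ker ∂_2 − rank ∂_3 = (18 − 18) − 0 = 0, and there is no ∂_3, so H_2 ≅ 0.

(K is a triangulation of the Klein bottle.)

H_0 ≅ Z,  H_1 ≅ Z ⊕ Z/2Z,  H_2 = 0.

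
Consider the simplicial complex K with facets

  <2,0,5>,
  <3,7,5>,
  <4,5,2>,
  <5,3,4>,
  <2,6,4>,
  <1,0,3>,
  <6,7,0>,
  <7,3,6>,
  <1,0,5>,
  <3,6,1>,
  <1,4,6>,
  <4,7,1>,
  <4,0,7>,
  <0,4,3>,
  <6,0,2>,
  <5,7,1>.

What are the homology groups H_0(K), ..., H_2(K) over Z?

K has 8 vertices, 24 edges, 16 triangles.
rank ∂_0 = 0, rank ∂_1 = 7 ⇒ b_0 = 8 − 0 − 7 = 1; all invariant factors of ∂_1 are 1 so no torsion. So H_0 = Z.
rank ∂_1 = 7, rank ∂_2 = 15 ⇒ b_1 = 24 − 7 − 15 = 2; all invariant factors of ∂_2 are 1 so no torsion. So H_1 = Z^2.
rank ∂_2 = 15, rank ∂_3 = 0 ⇒ b_2 = 16 − 15 − 0 = 1. So H_2 = Z.

H_0 = Z,  H_1 = Z^2,  H_2 = Z.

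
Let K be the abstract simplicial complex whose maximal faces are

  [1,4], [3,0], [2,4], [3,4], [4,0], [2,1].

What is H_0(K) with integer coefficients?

H_0 ≅ Z.

Order the vertices as 0 < 1 < 2 < 3 < 4. Listing each simplex with vertices in this order, K has dimension 1 with simplices:

  0-simplices (5): [0], [1], [2], [3], [4]
  1-simplices (6): [0,3], [0,4], [1,2], [1,4], [2,4], [3,4]

Hence C_0 ≅ Z^5, C_1 ≅ Z^6.

Boundary ∂_1: C_1 → C_0 maps an edge to its endpoints' difference, ∂[p,q] = q − p. For instance
  ∂[1,2] = [2] − [1].
The 5×6 boundary matrix has rank 4 and Smith normal form diag(1,1,1,1).

Computing H_k = (kernel of ∂_k) / (image of ∂_{k+1}):

  H_0: rank C_0 − rank ∂_1 = 5 − 4 = 1, and the invariant factors of ∂_1 are all 1, so H_0 = Z.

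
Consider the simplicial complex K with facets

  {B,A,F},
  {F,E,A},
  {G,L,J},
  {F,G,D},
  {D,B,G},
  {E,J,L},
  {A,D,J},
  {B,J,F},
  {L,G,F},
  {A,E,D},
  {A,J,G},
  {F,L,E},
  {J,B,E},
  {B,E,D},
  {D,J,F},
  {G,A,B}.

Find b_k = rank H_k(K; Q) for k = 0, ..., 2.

We work with the vertex ordering A < B < D < E < F < G < J < L. The simplices of K, each written with vertices in increasing order, are:

  0-simplices (8): A, B, D, E, F, G, J, L
  1-simplices (24): AB, AD, AE, AF, AG, AJ, BD, BE, BF, BG, BJ, DE, DF, DG, DJ, EF, EJ, EL, FG, FJ, FL, GJ, GL, JL
  2-simplices (16): ABF, ABG, ADE, ADJ, AEF, AGJ, BDE, BDG, BEJ, BFJ, DFG, DFJ, EFL, EJL, FGL, GJL

so the chain groups are C_0 ≅ Z^8, C_1 ≅ Z^24, C_2 ≅ Z^16.

∂_1: C_1 → C_0 sends each edge [p,q] (with p < q) to q − p. For instance
  ∂JL = L − J.
As a 8×24 matrix over Z this has rank 7, with invariant factors (1,1,1,1,1,1,1).

∂_2: C_2 → C_1 sends each 2-simplex [p,q,r] to [q,r] − [p,r] + [p,q]. For instance
  ∂BDG = DG − BG + BD,
  ∂EJL = JL − EL + EJ.
This gives a 24×16 integer matrix of rank 15; reducing to Smith normal form yields diagonal entries (1,1,1,1,1,1,1,1,1,1,1,1,1,1,1).

From H_k ≅ ker(∂_k) / im(∂_{k+1}) we obtain:

  H_0: rank C_0 − rank ∂_1 = 8 − 7 = 1, and the invariant factors of ∂_1 are all 1, so H_0 ≅ Z.
  H_1: rank ker ∂_1 − rank ∂_2 = (24 − 7) − 15 = 2, and the invariant factors of ∂_2 are all 1, so H_1 ≅ Z^2.
  H_2: rank ker ∂_2 − rank ∂_3 = (16 − 15) − 0 = 1, and there is no ∂_3, so H_2 ≅ Z.

As a check, the Euler characteristic is 8 − 24 + 16 = 0, which agrees with 1 − 2 + 1 = 0.
(K is a triangulation of the torus T^2.)

Hence the Betti numbers are b_0 = 1, b_1 = 2, b_2 = 1.

b_0 = 1, b_1 = 2, b_2 = 1.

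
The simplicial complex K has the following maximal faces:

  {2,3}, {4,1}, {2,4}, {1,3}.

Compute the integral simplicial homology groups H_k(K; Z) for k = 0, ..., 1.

Fix the vertex order 1 < 2 < 3 < 4 and write every simplex with vertices in increasing order. Then dim K = 1 and the simplices of K are:

  0-simplices (4): [1], [2], [3], [4]
  1-simplices (4): [1,3], [1,4], [2,3], [2,4]

giving chain groups C_0 ≅ Z^4, C_1 ≅ Z^4.

The boundary map ∂_1: C_1 → C_0 sends each edge [p,q] (with p < q) to q − p. For instance
  ∂[1,4] = [4] − [1].
As a 4×4 matrix over Z this has rank 3, with invariant factors (1,1,1).

Now H_k = ker ∂_k / im ∂_{k+1}, so:

  H_0: rank C_0 − rank ∂_1 = 4 − 3 = 1, and the invariant factors of ∂_1 are all 1, so H_0 = Z.
  H_1: rank ker ∂_1 − rank ∂_2 = (4 − 3) − 0 = 1, and there is no ∂_2, so H_1 = Z.

H_0 = Z,  H_1 = Z.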